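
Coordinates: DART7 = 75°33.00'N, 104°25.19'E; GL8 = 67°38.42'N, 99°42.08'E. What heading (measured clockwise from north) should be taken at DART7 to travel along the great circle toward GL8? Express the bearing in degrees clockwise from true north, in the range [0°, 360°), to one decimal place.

192.9°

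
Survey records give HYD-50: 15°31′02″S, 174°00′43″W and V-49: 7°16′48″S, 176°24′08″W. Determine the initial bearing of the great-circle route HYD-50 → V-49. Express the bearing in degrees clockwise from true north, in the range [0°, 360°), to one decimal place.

HYD-50: φ = -15.51722°, λ = -174.01194°
V-49: φ = -7.28000°, λ = -176.40222°
Δλ = -2.3903°
y = sin Δλ · cos φ₂ = -0.041370
x = cos φ₁ sin φ₂ − sin φ₁ cos φ₂ cos Δλ = 0.143041
θ = atan2(y, x) = -16.1308° → 343.8692° (mod 360°)

343.9°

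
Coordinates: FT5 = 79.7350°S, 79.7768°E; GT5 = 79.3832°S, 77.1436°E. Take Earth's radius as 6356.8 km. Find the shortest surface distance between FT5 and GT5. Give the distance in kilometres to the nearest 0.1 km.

65.8 km

Δφ = 0.3518°,  Δλ = -2.6332°
a = sin²(Δφ/2) + cos φ₁ cos φ₂ sin²(Δλ/2) = 0.000027
c = 2·arcsin(√a) = 0.010346 rad = 0.5928°
d = R·c = 6356.8 × 0.010346 = 65.8 km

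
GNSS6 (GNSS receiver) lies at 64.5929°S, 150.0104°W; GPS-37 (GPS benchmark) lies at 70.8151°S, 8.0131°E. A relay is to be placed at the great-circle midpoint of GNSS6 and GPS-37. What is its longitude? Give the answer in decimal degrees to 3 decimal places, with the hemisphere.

Bx = cos φ₂ cos Δλ = -0.304740,  By = cos φ₂ sin Δλ = 0.122977
φₘ = atan2(sin φ₁ + sin φ₂, √((cos φ₁ + Bx)² + By²)) = -84.59398°
λₘ = λ₁ + atan2(By, cos φ₁ + Bx) = -105.31859°

105.319°W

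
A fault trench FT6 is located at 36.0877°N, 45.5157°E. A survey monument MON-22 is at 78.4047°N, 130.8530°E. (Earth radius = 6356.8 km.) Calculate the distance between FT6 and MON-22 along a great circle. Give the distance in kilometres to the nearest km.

5972 km

Δφ = 42.3170°,  Δλ = 85.3373°
a = sin²(Δφ/2) + cos φ₁ cos φ₂ sin²(Δλ/2) = 0.204897
c = 2·arcsin(√a) = 0.939483 rad = 53.8284°
d = R·c = 6356.8 × 0.939483 = 5972.1 km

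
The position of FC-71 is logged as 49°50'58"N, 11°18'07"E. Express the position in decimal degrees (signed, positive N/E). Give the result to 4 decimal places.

+49.8494°, +11.3019°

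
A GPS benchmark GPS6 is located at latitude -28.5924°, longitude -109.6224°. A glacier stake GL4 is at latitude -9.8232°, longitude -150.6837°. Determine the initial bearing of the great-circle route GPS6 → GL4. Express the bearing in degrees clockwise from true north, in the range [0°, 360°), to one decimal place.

287.6°

Δλ = -41.0613°
y = sin Δλ · cos φ₂ = -0.647236
x = cos φ₁ sin φ₂ − sin φ₁ cos φ₂ cos Δλ = 0.205757
θ = atan2(y, x) = -72.3645° → 287.6355° (mod 360°)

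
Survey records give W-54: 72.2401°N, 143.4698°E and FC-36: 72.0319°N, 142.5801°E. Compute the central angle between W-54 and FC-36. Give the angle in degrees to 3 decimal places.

0.343°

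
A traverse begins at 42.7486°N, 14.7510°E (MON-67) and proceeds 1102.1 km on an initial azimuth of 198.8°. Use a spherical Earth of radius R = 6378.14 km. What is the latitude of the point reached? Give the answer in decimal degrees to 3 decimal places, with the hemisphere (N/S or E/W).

33.309°N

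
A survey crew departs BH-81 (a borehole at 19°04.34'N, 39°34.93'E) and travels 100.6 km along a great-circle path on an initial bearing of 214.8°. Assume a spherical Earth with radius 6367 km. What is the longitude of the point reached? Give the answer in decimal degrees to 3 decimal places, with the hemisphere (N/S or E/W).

BH-81: φ = +19.07233°, λ = +39.58217°
δ = d/R = 100.6/6367 = 0.015800 rad
φ₂ = arcsin(sin φ₁ cos δ + cos φ₁ sin δ cos θ)
   = arcsin(0.32676·0.99988 + 0.94511·0.01580·-0.82115) = 18.32817°
λ₂ = λ₁ + atan2(sin θ sin δ cos φ₁, cos δ − sin φ₁ sin φ₂) = 39.03791°

39.038°E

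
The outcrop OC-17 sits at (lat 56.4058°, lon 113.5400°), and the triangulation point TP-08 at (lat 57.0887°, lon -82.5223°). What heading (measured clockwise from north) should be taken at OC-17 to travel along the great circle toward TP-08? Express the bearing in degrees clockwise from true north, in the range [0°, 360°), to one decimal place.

Δλ = 163.9377°
y = sin Δλ · cos φ₂ = 0.150333
x = cos φ₁ sin φ₂ − sin φ₁ cos φ₂ cos Δλ = 0.899430
θ = atan2(y, x) = 9.4888° → 9.4888° (mod 360°)

9.5°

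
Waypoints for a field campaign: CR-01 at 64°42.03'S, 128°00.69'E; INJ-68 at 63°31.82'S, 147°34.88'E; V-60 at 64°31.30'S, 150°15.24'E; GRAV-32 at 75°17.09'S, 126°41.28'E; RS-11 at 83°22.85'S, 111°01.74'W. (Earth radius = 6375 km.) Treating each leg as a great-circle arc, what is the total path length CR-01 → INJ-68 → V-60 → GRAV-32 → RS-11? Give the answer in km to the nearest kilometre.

CR-01: φ = -64.70050°, λ = +128.01150°
INJ-68: φ = -63.53033°, λ = +147.58133°
V-60: φ = -64.52167°, λ = +150.25400°
GRAV-32: φ = -75.28483°, λ = +126.68800°
RS-11: φ = -83.38083°, λ = -111.02900°
CR-01→INJ-68: c = 0.149886 rad, d = 955.52 km
INJ-68→V-60: c = 0.026768 rad, d = 170.65 km
V-60→GRAV-32: c = 0.231626 rad, d = 1476.61 km
GRAV-32→RS-11: c = 0.332850 rad, d = 2121.92 km
Total = 955.52 + 170.65 + 1476.61 + 2121.92 = 4724.70 km

4725 km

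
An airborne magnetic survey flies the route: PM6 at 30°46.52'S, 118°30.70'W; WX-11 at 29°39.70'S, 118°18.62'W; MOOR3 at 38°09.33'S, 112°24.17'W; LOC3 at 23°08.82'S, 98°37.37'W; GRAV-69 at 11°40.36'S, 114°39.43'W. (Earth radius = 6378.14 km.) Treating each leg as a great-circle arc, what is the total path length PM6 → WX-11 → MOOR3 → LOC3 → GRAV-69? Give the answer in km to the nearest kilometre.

PM6: φ = -30.77533°, λ = -118.51167°
WX-11: φ = -29.66167°, λ = -118.31033°
MOOR3: φ = -38.15550°, λ = -112.40283°
LOC3: φ = -23.14700°, λ = -98.62283°
GRAV-69: φ = -11.67267°, λ = -114.65717°
PM6→WX-11: c = 0.019673 rad, d = 125.48 km
WX-11→MOOR3: c = 0.171071 rad, d = 1091.11 km
MOOR3→LOC3: c = 0.332967 rad, d = 2123.71 km
LOC3→GRAV-69: c = 0.333257 rad, d = 2125.56 km
Total = 125.48 + 1091.11 + 2123.71 + 2125.56 = 5465.87 km

5466 km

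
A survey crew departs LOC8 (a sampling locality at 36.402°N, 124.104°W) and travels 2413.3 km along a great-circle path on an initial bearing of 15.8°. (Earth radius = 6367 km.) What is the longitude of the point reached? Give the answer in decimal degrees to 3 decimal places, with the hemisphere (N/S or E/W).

113.467°W

δ = d/R = 2413.3/6367 = 0.379033 rad
φ₂ = arcsin(sin φ₁ cos δ + cos φ₁ sin δ cos θ)
   = arcsin(0.59345·0.92902 + 0.80487·0.37002·0.96222) = 56.91842°
λ₂ = λ₁ + atan2(sin θ sin δ cos φ₁, cos δ − sin φ₁ sin φ₂) = -113.46737°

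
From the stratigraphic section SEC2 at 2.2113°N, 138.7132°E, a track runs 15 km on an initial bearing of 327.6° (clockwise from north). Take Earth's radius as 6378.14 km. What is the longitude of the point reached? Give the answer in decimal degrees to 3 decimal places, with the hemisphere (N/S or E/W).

138.641°E

δ = d/R = 15/6378.14 = 0.002352 rad
φ₂ = arcsin(sin φ₁ cos δ + cos φ₁ sin δ cos θ)
   = arcsin(0.03858·1.00000 + 0.99926·0.00235·0.84433) = 2.32507°
λ₂ = λ₁ + atan2(sin θ sin δ cos φ₁, cos δ − sin φ₁ sin φ₂) = 138.64094°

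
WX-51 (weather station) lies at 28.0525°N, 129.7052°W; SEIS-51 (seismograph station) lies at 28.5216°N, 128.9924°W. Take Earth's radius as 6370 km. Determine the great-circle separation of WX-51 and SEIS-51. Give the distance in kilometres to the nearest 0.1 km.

87.1 km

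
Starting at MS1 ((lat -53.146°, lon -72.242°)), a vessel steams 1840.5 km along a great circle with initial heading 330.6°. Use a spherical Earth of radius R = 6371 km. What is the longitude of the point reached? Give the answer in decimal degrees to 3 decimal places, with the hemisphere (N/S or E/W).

δ = d/R = 1840.5/6371 = 0.288887 rad
φ₂ = arcsin(sin φ₁ cos δ + cos φ₁ sin δ cos θ)
   = arcsin(-0.80017·0.95856 + 0.59978·0.28489·0.87121) = -38.18088°
λ₂ = λ₁ + atan2(sin θ sin δ cos φ₁, cos δ − sin φ₁ sin φ₂) = -82.49026°

82.490°W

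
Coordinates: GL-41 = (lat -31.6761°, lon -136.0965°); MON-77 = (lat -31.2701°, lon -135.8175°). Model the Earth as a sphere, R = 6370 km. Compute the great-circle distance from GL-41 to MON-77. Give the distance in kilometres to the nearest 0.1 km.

52.3 km

Δφ = 0.4060°,  Δλ = 0.2790°
a = sin²(Δφ/2) + cos φ₁ cos φ₂ sin²(Δλ/2) = 0.000017
c = 2·arcsin(√a) = 0.008213 rad = 0.4706°
d = R·c = 6370 × 0.008213 = 52.3 km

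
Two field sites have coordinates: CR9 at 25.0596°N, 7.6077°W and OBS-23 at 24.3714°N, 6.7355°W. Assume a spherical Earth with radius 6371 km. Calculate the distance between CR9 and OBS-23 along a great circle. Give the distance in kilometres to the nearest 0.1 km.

116.7 km

Δφ = -0.6882°,  Δλ = 0.8722°
a = sin²(Δφ/2) + cos φ₁ cos φ₂ sin²(Δλ/2) = 0.000084
c = 2·arcsin(√a) = 0.018316 rad = 1.0495°
d = R·c = 6371 × 0.018316 = 116.7 km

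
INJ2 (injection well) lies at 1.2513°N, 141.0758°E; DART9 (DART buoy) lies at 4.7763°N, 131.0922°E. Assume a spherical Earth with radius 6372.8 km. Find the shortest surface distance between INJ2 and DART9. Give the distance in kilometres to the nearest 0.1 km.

Δφ = 3.5250°,  Δλ = -9.9836°
a = sin²(Δφ/2) + cos φ₁ cos φ₂ sin²(Δλ/2) = 0.008489
c = 2·arcsin(√a) = 0.184535 rad = 10.5731°
d = R·c = 6372.8 × 0.184535 = 1176.0 km

1176.0 km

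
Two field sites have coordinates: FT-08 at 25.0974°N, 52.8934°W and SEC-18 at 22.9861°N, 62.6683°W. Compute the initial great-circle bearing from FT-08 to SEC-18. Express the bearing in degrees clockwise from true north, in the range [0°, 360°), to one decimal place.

258.7°

Δλ = -9.7749°
y = sin Δλ · cos φ₂ = -0.156297
x = cos φ₁ sin φ₂ − sin φ₁ cos φ₂ cos Δλ = -0.031172
θ = atan2(y, x) = -101.2791° → 258.7209° (mod 360°)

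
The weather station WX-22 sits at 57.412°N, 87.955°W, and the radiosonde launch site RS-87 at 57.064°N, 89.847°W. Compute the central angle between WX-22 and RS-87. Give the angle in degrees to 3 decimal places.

1.081°

Δφ = -0.3480°,  Δλ = -1.8920°
a = sin²(Δφ/2) + cos φ₁ cos φ₂ sin²(Δλ/2) = 0.000089
c = 2·arcsin(√a) = 0.018873 rad = 1.0813°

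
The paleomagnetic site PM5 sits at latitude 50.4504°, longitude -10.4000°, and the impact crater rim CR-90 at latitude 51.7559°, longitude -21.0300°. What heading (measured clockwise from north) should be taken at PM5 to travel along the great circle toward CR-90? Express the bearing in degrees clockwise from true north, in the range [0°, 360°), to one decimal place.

285.2°

Δλ = -10.6300°
y = sin Δλ · cos φ₂ = -0.114187
x = cos φ₁ sin φ₂ − sin φ₁ cos φ₂ cos Δλ = 0.030974
θ = atan2(y, x) = -74.8231° → 285.1769° (mod 360°)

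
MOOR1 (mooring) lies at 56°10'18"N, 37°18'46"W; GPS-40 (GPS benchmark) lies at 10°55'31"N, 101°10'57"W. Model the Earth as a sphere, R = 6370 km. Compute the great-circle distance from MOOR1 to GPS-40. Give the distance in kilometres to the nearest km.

MOOR1: φ = +56.17167°, λ = -37.31278°
GPS-40: φ = +10.92528°, λ = -101.18250°
Δφ = -45.2464°,  Δλ = -63.8697°
a = sin²(Δφ/2) + cos φ₁ cos φ₂ sin²(Δλ/2) = 0.300910
c = 2·arcsin(√a) = 1.161264 rad = 66.5355°
d = R·c = 6370 × 1.161264 = 7397.3 km

7397 km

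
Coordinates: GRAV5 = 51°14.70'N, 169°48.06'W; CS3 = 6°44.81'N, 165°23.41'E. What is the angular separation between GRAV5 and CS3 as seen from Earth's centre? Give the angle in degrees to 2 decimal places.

49.01°

GRAV5: φ = +51.24500°, λ = -169.80100°
CS3: φ = +6.74683°, λ = +165.39017°
Δφ = -44.4982°,  Δλ = -24.8088°
a = sin²(Δφ/2) + cos φ₁ cos φ₂ sin²(Δλ/2) = 0.172049
c = 2·arcsin(√a) = 0.855419 rad = 49.0119°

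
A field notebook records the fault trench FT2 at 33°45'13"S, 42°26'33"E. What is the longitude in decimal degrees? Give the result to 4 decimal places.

42° + 26′/60 + 33″/3600 = 42 + 0.43333 + 0.00917 = 42.4425°

42.4425°E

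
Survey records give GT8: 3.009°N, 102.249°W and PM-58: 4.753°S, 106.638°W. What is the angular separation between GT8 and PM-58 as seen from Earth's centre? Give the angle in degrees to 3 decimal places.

8.915°

Δφ = -7.7620°,  Δλ = -4.3890°
a = sin²(Δφ/2) + cos φ₁ cos φ₂ sin²(Δλ/2) = 0.006040
c = 2·arcsin(√a) = 0.155597 rad = 8.9150°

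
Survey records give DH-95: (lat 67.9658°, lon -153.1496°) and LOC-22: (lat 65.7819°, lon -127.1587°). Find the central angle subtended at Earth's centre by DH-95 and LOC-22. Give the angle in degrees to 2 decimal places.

10.36°

Δφ = -2.1839°,  Δλ = 25.9909°
a = sin²(Δφ/2) + cos φ₁ cos φ₂ sin²(Δλ/2) = 0.008145
c = 2·arcsin(√a) = 0.180749 rad = 10.3562°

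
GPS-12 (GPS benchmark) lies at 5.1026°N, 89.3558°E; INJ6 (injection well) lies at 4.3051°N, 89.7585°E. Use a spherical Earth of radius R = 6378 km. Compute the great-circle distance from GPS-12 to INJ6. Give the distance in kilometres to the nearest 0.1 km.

99.4 km

Δφ = -0.7975°,  Δλ = 0.4027°
a = sin²(Δφ/2) + cos φ₁ cos φ₂ sin²(Δλ/2) = 0.000061
c = 2·arcsin(√a) = 0.015582 rad = 0.8928°
d = R·c = 6378 × 0.015582 = 99.4 km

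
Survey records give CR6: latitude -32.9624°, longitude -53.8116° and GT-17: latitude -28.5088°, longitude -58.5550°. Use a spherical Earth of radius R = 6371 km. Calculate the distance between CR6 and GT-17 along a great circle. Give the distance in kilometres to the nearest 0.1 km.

671.2 km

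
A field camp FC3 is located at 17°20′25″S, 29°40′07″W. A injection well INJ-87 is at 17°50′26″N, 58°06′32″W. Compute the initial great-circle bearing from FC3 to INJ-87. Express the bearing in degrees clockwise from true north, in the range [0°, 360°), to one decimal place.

FC3: φ = -17.34028°, λ = -29.66861°
INJ-87: φ = +17.84056°, λ = -58.10889°
Δλ = -28.4403°
y = sin Δλ · cos φ₂ = -0.453341
x = cos φ₁ sin φ₂ − sin φ₁ cos φ₂ cos Δλ = 0.541919
θ = atan2(y, x) = -39.9141° → 320.0859° (mod 360°)

320.1°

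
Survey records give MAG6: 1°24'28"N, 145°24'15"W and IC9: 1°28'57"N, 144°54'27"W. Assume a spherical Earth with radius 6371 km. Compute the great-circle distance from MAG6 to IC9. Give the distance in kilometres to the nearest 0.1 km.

55.8 km

MAG6: φ = +1.40778°, λ = -145.40417°
IC9: φ = +1.48250°, λ = -144.90750°
Δφ = 0.0747°,  Δλ = 0.4967°
a = sin²(Δφ/2) + cos φ₁ cos φ₂ sin²(Δλ/2) = 0.000019
c = 2·arcsin(√a) = 0.008763 rad = 0.5021°
d = R·c = 6371 × 0.008763 = 55.8 km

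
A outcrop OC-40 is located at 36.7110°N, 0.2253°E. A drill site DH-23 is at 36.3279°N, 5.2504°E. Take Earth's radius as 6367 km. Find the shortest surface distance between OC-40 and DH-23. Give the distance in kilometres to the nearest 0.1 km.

Δφ = -0.3831°,  Δλ = 5.0251°
a = sin²(Δφ/2) + cos φ₁ cos φ₂ sin²(Δλ/2) = 0.001252
c = 2·arcsin(√a) = 0.070792 rad = 4.0561°
d = R·c = 6367 × 0.070792 = 450.7 km

450.7 km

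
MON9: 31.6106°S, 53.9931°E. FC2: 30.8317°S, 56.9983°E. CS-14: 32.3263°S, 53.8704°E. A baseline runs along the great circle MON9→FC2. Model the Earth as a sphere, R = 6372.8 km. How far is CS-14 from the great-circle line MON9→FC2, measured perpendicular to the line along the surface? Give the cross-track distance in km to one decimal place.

δ₁₃ = central angle MON9→CS-14 = 0.012623 rad  (haversine)
θ₁₃ = bearing MON9→CS-14 = 188.243°,  θ₁₂ = bearing MON9→FC2 = 73.922°
dₓₜ = R·arcsin(sin δ₁₃ · sin(θ₁₃ − θ₁₂)) = 6372.8·arcsin(0.01262·sin(114.321°)) = 73.303 km
|dₓₜ| = 73.303 km

73.3 km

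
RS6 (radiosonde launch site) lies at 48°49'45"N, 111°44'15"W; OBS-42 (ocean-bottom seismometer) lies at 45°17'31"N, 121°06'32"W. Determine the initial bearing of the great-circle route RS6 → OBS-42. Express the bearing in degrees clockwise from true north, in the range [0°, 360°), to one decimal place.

RS6: φ = +48.82917°, λ = -111.73750°
OBS-42: φ = +45.29194°, λ = -121.10889°
Δλ = -9.3714°
y = sin Δλ · cos φ₂ = -0.114552
x = cos φ₁ sin φ₂ − sin φ₁ cos φ₂ cos Δλ = -0.054629
θ = atan2(y, x) = -115.4962° → 244.5038° (mod 360°)

244.5°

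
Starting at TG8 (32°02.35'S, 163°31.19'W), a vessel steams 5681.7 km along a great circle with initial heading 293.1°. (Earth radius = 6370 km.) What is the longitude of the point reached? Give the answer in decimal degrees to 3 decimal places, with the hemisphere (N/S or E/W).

TG8: φ = -32.03917°, λ = -163.51983°
δ = d/R = 5681.7/6370 = 0.891947 rad
φ₂ = arcsin(sin φ₁ cos δ + cos φ₁ sin δ cos θ)
   = arcsin(-0.53050·0.62790 + 0.84769·0.77830·0.39234) = -4.25841°
λ₂ = λ₁ + atan2(sin θ sin δ cos φ₁, cos δ − sin φ₁ sin φ₂) = 150.60087°

150.601°E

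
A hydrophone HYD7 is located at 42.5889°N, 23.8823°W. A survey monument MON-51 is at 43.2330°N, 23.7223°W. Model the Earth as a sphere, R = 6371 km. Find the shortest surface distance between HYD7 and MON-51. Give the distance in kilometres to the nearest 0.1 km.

72.8 km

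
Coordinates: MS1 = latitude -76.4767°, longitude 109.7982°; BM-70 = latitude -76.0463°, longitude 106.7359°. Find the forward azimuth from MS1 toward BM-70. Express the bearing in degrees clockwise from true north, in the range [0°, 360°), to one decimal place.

Δλ = -3.0623°
y = sin Δλ · cos φ₂ = -0.012882
x = cos φ₁ sin φ₂ − sin φ₁ cos φ₂ cos Δλ = 0.007177
θ = atan2(y, x) = -60.8762° → 299.1238° (mod 360°)

299.1°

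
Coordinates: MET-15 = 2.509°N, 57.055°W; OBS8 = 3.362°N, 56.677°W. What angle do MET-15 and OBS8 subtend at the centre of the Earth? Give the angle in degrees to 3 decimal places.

0.933°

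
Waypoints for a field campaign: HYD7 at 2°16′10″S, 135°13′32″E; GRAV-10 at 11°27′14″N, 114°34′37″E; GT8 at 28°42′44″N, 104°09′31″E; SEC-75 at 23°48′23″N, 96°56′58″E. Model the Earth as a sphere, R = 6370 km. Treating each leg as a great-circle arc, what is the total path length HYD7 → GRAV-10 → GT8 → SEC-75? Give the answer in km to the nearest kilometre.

HYD7: φ = -2.26944°, λ = +135.22556°
GRAV-10: φ = +11.45389°, λ = +114.57694°
GT8: φ = +28.71222°, λ = +104.15861°
SEC-75: φ = +23.80639°, λ = +96.94944°
HYD7→GRAV-10: c = 0.431015 rad, d = 2745.57 km
GRAV-10→GT8: c = 0.345797 rad, d = 2202.73 km
GT8→SEC-75: c = 0.141588 rad, d = 901.91 km
Total = 2745.57 + 2202.73 + 901.91 = 5850.21 km

5850 km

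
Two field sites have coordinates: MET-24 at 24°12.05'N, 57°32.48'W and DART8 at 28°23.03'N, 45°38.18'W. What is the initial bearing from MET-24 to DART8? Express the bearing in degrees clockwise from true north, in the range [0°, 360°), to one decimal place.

66.0°

MET-24: φ = +24.20083°, λ = -57.54133°
DART8: φ = +28.38383°, λ = -45.63633°
Δλ = 11.9050°
y = sin Δλ · cos φ₂ = 0.181490
x = cos φ₁ sin φ₂ − sin φ₁ cos φ₂ cos Δλ = 0.080700
θ = atan2(y, x) = 66.0277° → 66.0277° (mod 360°)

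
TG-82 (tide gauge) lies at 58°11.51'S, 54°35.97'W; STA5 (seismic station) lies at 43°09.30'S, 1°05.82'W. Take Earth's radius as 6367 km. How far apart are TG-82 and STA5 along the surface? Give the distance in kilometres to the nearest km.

TG-82: φ = -58.19183°, λ = -54.59950°
STA5: φ = -43.15500°, λ = -1.09700°
Δφ = 15.0368°,  Δλ = 53.5025°
a = sin²(Δφ/2) + cos φ₁ cos φ₂ sin²(Δλ/2) = 0.095024
c = 2·arcsin(√a) = 0.626725 rad = 35.9087°
d = R·c = 6367 × 0.626725 = 3990.4 km

3990 km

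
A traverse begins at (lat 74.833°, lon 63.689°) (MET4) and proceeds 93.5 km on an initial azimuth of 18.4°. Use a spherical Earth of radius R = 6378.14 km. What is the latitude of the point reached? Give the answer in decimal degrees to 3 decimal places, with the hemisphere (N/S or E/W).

δ = d/R = 93.5/6378.14 = 0.014659 rad
φ₂ = arcsin(sin φ₁ cos δ + cos φ₁ sin δ cos θ)
   = arcsin(0.96517·0.99989 + 0.26163·0.01466·0.94888) = 75.62760°
λ₂ = λ₁ + atan2(sin θ sin δ cos φ₁, cos δ − sin φ₁ sin φ₂) = 64.75710°

75.628°N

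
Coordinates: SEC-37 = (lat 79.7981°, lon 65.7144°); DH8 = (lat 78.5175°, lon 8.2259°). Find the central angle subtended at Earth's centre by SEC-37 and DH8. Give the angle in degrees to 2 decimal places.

Δφ = -1.2806°,  Δλ = -57.4885°
a = sin²(Δφ/2) + cos φ₁ cos φ₂ sin²(Δλ/2) = 0.008279
c = 2·arcsin(√a) = 0.182230 rad = 10.4410°

10.44°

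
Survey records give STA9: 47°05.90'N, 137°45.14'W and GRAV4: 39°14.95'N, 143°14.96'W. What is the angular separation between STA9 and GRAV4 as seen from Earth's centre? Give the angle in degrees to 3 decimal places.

STA9: φ = +47.09833°, λ = -137.75233°
GRAV4: φ = +39.24917°, λ = -143.24933°
Δφ = -7.8492°,  Δλ = -5.4970°
a = sin²(Δφ/2) + cos φ₁ cos φ₂ sin²(Δλ/2) = 0.005897
c = 2·arcsin(√a) = 0.153731 rad = 8.8081°

8.808°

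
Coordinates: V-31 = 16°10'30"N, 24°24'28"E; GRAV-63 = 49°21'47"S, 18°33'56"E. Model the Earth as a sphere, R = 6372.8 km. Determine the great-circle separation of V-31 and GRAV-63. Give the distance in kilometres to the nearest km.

7312 km

V-31: φ = +16.17500°, λ = +24.40778°
GRAV-63: φ = -49.36306°, λ = +18.56556°
Δφ = -65.5381°,  Δλ = -5.8422°
a = sin²(Δφ/2) + cos φ₁ cos φ₂ sin²(Δλ/2) = 0.294580
c = 2·arcsin(√a) = 1.147421 rad = 65.7424°
d = R·c = 6372.8 × 1.147421 = 7312.3 km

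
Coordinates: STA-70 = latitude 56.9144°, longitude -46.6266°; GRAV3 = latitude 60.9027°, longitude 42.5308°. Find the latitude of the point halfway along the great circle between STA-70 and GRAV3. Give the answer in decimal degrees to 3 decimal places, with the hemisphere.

Bx = cos φ₂ cos Δλ = 0.007151,  By = cos φ₂ sin Δλ = 0.486242
φₘ = atan2(sin φ₁ + sin φ₂, √((cos φ₁ + Bx)² + By²)) = 66.72124°
λₘ = λ₁ + atan2(By, cos φ₁ + Bx) = -5.30428°

66.721°N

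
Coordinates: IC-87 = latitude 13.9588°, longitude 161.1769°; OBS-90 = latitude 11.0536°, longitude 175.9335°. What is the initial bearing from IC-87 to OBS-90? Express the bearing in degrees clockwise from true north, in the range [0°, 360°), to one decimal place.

Δλ = 14.7566°
y = sin Δλ · cos φ₂ = 0.249988
x = cos φ₁ sin φ₂ − sin φ₁ cos φ₂ cos Δλ = -0.042875
θ = atan2(y, x) = 99.7320° → 99.7320° (mod 360°)

99.7°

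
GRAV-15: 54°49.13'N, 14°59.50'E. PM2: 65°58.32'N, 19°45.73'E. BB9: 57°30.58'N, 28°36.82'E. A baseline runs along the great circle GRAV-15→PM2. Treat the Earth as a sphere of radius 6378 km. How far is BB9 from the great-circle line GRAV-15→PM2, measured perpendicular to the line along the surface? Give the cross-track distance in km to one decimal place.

731.7 km

GRAV-15: φ = +54.81883°, λ = +14.99167°
PM2: φ = +65.97200°, λ = +19.76217°
BB9: φ = +57.50967°, λ = +28.61367°
δ₁₃ = central angle GRAV-15→BB9 = 0.140175 rad  (haversine)
θ₁₃ = bearing GRAV-15→BB9 = 64.887°,  θ₁₂ = bearing GRAV-15→PM2 = 9.872°
dₓₜ = R·arcsin(sin δ₁₃ · sin(θ₁₃ − θ₁₂)) = 6378·arcsin(0.13972·sin(55.015°)) = 731.688 km
|dₓₜ| = 731.688 km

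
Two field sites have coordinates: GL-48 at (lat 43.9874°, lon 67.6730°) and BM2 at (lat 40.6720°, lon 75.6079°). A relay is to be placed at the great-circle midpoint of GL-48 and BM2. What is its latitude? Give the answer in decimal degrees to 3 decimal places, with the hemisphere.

Bx = cos φ₂ cos Δλ = 0.751191,  By = cos φ₂ sin Δλ = 0.104703
φₘ = atan2(sin φ₁ + sin φ₂, √((cos φ₁ + Bx)² + By²)) = 42.39810°
λₘ = λ₁ + atan2(By, cos φ₁ + Bx) = 71.74520°

42.398°N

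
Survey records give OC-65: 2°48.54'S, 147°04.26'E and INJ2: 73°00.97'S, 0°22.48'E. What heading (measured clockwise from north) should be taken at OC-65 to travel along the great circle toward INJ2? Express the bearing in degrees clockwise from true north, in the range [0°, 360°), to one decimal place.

189.4°

OC-65: φ = -2.80900°, λ = +147.07100°
INJ2: φ = -73.01617°, λ = +0.37467°
Δλ = -146.6963°
y = sin Δλ · cos φ₂ = -0.160386
x = cos φ₁ sin φ₂ − sin φ₁ cos φ₂ cos Δλ = -0.967202
θ = atan2(y, x) = -170.5846° → 189.4154° (mod 360°)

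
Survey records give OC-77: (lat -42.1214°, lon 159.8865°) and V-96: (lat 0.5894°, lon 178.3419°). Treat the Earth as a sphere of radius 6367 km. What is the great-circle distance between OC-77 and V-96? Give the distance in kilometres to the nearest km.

5094 km

Δφ = 42.7108°,  Δλ = 18.4554°
a = sin²(Δφ/2) + cos φ₁ cos φ₂ sin²(Δλ/2) = 0.151679
c = 2·arcsin(√a) = 0.800090 rad = 45.8418°
d = R·c = 6367 × 0.800090 = 5094.2 km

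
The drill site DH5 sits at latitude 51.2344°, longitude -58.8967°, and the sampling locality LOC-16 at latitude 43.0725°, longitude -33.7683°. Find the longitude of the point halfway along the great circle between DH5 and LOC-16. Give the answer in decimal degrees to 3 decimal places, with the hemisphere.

Bx = cos φ₂ cos Δλ = 0.661355,  By = cos φ₂ sin Δλ = 0.310201
φₘ = atan2(sin φ₁ + sin φ₂, √((cos φ₁ + Bx)² + By²)) = 47.84099°
λₘ = λ₁ + atan2(By, cos φ₁ + Bx) = -45.35034°

45.350°W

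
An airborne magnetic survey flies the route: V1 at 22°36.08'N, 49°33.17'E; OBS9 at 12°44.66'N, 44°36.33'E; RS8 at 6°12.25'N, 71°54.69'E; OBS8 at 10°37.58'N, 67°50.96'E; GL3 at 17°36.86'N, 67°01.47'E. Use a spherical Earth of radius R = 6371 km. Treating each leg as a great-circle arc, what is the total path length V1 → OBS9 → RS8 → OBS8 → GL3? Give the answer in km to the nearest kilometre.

V1: φ = +22.60133°, λ = +49.55283°
OBS9: φ = +12.74433°, λ = +44.60550°
RS8: φ = +6.20417°, λ = +71.91150°
OBS8: φ = +10.62633°, λ = +67.84933°
GL3: φ = +17.61433°, λ = +67.02450°
V1→OBS9: c = 0.190639 rad, d = 1214.56 km
OBS9→RS8: c = 0.483350 rad, d = 3079.42 km
RS8→OBS8: c = 0.104275 rad, d = 664.33 km
OBS8→GL3: c = 0.122759 rad, d = 782.10 km
Total = 1214.56 + 3079.42 + 664.33 + 782.10 = 5740.41 km

5740 km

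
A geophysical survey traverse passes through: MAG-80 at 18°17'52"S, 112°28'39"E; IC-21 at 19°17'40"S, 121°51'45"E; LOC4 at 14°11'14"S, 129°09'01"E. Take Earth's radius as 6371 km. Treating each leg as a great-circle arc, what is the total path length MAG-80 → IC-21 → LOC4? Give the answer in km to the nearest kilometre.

MAG-80: φ = -18.29778°, λ = +112.47750°
IC-21: φ = -19.29444°, λ = +121.86250°
LOC4: φ = -14.18722°, λ = +129.15028°
MAG-80→IC-21: c = 0.156016 rad, d = 993.98 km
IC-21→LOC4: c = 0.150890 rad, d = 961.32 km
Total = 993.98 + 961.32 = 1955.30 km

1955 km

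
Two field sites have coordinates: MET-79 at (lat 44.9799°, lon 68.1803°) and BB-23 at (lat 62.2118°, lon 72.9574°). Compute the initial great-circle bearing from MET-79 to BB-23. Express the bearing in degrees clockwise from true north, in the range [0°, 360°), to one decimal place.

7.4°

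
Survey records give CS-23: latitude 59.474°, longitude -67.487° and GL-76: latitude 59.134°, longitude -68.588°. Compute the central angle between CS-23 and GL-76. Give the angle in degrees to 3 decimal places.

Δφ = -0.3400°,  Δλ = -1.1010°
a = sin²(Δφ/2) + cos φ₁ cos φ₂ sin²(Δλ/2) = 0.000033
c = 2·arcsin(√a) = 0.011464 rad = 0.6569°

0.657°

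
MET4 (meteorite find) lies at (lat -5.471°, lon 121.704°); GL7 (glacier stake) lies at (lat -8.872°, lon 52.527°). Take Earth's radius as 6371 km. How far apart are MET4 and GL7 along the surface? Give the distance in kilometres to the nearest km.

Δφ = -3.4010°,  Δλ = -69.1770°
a = sin²(Δφ/2) + cos φ₁ cos φ₂ sin²(Δλ/2) = 0.317833
c = 2·arcsin(√a) = 1.197879 rad = 68.6334°
d = R·c = 6371 × 1.197879 = 7631.7 km

7632 km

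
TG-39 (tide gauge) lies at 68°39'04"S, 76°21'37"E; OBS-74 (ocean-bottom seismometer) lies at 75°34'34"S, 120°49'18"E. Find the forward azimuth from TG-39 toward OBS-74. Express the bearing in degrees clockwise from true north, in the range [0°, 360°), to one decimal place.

TG-39: φ = -68.65111°, λ = +76.36028°
OBS-74: φ = -75.57611°, λ = +120.82167°
Δλ = 44.4614°
y = sin Δλ · cos φ₂ = 0.174472
x = cos φ₁ sin φ₂ − sin φ₁ cos φ₂ cos Δλ = -0.186987
θ = atan2(y, x) = 136.9829° → 136.9829° (mod 360°)

137.0°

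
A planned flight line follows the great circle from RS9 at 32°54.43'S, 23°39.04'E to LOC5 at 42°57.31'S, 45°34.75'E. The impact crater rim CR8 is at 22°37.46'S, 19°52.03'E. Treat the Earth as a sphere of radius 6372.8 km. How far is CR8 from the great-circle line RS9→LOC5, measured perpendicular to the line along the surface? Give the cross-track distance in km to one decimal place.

676.9 km

RS9: φ = -32.90717°, λ = +23.65067°
LOC5: φ = -42.95517°, λ = +45.57917°
CR8: φ = -22.62433°, λ = +19.86717°
δ₁₃ = central angle RS9→CR8 = 0.188696 rad  (haversine)
θ₁₃ = bearing RS9→CR8 = 341.052°,  θ₁₂ = bearing RS9→LOC5 = 126.634°
dₓₜ = R·arcsin(sin δ₁₃ · sin(θ₁₃ − θ₁₂)) = 6372.8·arcsin(0.18758·sin(214.418°)) = -676.941 km
|dₓₜ| = 676.941 km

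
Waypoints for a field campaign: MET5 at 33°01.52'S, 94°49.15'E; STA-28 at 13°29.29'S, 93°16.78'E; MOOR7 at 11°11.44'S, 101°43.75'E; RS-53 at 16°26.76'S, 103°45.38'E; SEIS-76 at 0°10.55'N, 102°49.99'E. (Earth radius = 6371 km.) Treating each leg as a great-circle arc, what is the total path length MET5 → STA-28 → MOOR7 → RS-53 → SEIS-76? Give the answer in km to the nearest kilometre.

5606 km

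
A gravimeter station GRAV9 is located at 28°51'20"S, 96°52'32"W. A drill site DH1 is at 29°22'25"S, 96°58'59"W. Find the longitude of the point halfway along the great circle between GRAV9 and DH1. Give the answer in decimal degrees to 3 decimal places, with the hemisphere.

GRAV9: φ = -28.85556°, λ = -96.87556°
DH1: φ = -29.37361°, λ = -96.98306°
Bx = cos φ₂ cos Δλ = 0.871438,  By = cos φ₂ sin Δλ = -0.001635
φₘ = atan2(sin φ₁ + sin φ₂, √((cos φ₁ + Bx)² + By²)) = -29.11459°
λₘ = λ₁ + atan2(By, cos φ₁ + Bx) = -96.92917°

96.929°W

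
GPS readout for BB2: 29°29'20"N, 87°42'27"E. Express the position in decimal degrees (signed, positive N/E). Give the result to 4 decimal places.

lat: 29.4889° N → +29.4889°
lon: 87.7075° E → +87.7075°

+29.4889°, +87.7075°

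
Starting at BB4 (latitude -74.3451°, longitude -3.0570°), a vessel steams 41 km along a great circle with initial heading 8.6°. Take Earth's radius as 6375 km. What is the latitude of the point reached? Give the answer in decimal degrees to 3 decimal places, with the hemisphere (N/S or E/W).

73.981°S

δ = d/R = 41/6375 = 0.006431 rad
φ₂ = arcsin(sin φ₁ cos δ + cos φ₁ sin δ cos θ)
   = arcsin(-0.96290·0.99998 + 0.26984·0.00643·0.98876) = -73.98066°
λ₂ = λ₁ + atan2(sin θ sin δ cos φ₁, cos δ − sin φ₁ sin φ₂) = -2.85733°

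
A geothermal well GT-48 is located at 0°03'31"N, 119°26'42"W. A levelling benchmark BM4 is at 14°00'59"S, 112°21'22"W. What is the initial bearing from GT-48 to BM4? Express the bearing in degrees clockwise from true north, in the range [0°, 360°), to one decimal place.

GT-48: φ = +0.05861°, λ = -119.44500°
BM4: φ = -14.01639°, λ = -112.35611°
Δλ = 7.0889°
y = sin Δλ · cos φ₂ = 0.119735
x = cos φ₁ sin φ₂ − sin φ₁ cos φ₂ cos Δλ = -0.243184
θ = atan2(y, x) = 153.7861° → 153.7861° (mod 360°)

153.8°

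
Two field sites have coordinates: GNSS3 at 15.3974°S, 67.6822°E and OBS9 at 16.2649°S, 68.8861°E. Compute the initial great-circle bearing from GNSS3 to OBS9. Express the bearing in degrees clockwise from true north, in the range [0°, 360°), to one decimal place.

127.0°

Δλ = 1.2039°
y = sin Δλ · cos φ₂ = 0.020170
x = cos φ₁ sin φ₂ − sin φ₁ cos φ₂ cos Δλ = -0.015196
θ = atan2(y, x) = 126.9956° → 126.9956° (mod 360°)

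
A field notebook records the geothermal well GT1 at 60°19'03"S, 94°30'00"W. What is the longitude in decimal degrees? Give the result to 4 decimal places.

94.5000°W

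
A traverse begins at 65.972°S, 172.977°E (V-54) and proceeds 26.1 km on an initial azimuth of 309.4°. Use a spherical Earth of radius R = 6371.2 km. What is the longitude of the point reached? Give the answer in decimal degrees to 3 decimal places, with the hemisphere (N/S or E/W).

172.534°E

δ = d/R = 26.1/6371.2 = 0.004097 rad
φ₂ = arcsin(sin φ₁ cos δ + cos φ₁ sin δ cos θ)
   = arcsin(-0.91335·0.99999 + 0.40718·0.00410·0.63473) = -65.82238°
λ₂ = λ₁ + atan2(sin θ sin δ cos φ₁, cos δ − sin φ₁ sin φ₂) = 172.53416°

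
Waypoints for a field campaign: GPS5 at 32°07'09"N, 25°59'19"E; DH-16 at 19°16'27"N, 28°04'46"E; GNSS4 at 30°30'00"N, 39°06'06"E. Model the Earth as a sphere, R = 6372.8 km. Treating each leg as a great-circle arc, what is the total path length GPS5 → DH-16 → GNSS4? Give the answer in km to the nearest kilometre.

3114 km

GPS5: φ = +32.11917°, λ = +25.98861°
DH-16: φ = +19.27417°, λ = +28.07944°
GNSS4: φ = +30.50000°, λ = +39.10167°
GPS5→DH-16: c = 0.226569 rad, d = 1443.88 km
DH-16→GNSS4: c = 0.262038 rad, d = 1669.92 km
Total = 1443.88 + 1669.92 = 3113.80 km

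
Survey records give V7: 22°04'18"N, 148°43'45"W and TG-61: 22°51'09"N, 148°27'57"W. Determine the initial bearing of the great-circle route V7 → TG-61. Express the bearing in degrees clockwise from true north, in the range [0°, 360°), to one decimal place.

17.3°

V7: φ = +22.07167°, λ = -148.72917°
TG-61: φ = +22.85250°, λ = -148.46583°
Δλ = 0.2633°
y = sin Δλ · cos φ₂ = 0.004235
x = cos φ₁ sin φ₂ − sin φ₁ cos φ₂ cos Δλ = 0.013631
θ = atan2(y, x) = 17.2600° → 17.2600° (mod 360°)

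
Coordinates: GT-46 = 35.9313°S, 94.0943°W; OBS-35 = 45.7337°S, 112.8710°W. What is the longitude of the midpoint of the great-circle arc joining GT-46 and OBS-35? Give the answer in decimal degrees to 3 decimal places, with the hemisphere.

Bx = cos φ₂ cos Δλ = 0.660847,  By = cos φ₂ sin Δλ = -0.224671
φₘ = atan2(sin φ₁ + sin φ₂, √((cos φ₁ + Bx)² + By²)) = -41.21297°
λₘ = λ₁ + atan2(By, cos φ₁ + Bx) = -102.78068°

102.781°W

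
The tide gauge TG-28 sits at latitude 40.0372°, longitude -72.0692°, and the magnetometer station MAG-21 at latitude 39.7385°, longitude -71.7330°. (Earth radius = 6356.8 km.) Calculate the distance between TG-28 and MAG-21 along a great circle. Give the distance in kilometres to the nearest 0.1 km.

43.8 km

Δφ = -0.2987°,  Δλ = 0.3362°
a = sin²(Δφ/2) + cos φ₁ cos φ₂ sin²(Δλ/2) = 0.000012
c = 2·arcsin(√a) = 0.006888 rad = 0.3947°
d = R·c = 6356.8 × 0.006888 = 43.8 km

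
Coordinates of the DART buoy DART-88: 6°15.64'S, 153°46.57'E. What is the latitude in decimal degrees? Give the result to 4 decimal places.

6.2607°S

6° + 15.64′/60 = 6 + 0.26067 = 6.2607°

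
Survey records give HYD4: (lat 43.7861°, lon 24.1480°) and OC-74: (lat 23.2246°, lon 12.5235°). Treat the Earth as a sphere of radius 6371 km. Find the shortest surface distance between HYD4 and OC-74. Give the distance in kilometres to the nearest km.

Δφ = -20.5615°,  Δλ = -11.6245°
a = sin²(Δφ/2) + cos φ₁ cos φ₂ sin²(Δλ/2) = 0.038656
c = 2·arcsin(√a) = 0.395800 rad = 22.6777°
d = R·c = 6371 × 0.395800 = 2521.6 km

2522 km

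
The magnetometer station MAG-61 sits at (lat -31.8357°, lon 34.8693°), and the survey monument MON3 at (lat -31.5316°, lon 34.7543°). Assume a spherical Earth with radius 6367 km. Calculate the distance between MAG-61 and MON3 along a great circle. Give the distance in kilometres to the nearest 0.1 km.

35.5 km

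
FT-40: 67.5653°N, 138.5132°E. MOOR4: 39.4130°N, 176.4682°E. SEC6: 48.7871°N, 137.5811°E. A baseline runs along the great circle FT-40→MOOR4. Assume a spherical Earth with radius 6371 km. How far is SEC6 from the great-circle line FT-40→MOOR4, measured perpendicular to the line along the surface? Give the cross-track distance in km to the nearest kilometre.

δ₁₃ = central angle FT-40→SEC6 = 0.327845 rad  (haversine)
θ₁₃ = bearing FT-40→SEC6 = 181.907°,  θ₁₂ = bearing FT-40→MOOR4 = 124.022°
dₓₜ = R·arcsin(sin δ₁₃ · sin(θ₁₃ − θ₁₂)) = 6371·arcsin(0.32200·sin(57.885°)) = 1759.873 km
|dₓₜ| = 1759.873 km

1760 km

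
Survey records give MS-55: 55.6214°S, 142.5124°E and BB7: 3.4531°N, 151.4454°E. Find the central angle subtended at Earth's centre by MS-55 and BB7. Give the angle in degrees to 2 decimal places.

Δφ = 59.0745°,  Δλ = 8.9330°
a = sin²(Δφ/2) + cos φ₁ cos φ₂ sin²(Δλ/2) = 0.246457
c = 2·arcsin(√a) = 1.038995 rad = 59.5300°

59.53°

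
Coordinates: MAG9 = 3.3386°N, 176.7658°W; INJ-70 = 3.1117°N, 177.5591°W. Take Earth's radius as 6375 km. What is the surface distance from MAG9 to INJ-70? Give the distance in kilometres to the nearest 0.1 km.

91.7 km

Δφ = -0.2269°,  Δλ = -0.7933°
a = sin²(Δφ/2) + cos φ₁ cos φ₂ sin²(Δλ/2) = 0.000052
c = 2·arcsin(√a) = 0.014380 rad = 0.8239°
d = R·c = 6375 × 0.014380 = 91.7 km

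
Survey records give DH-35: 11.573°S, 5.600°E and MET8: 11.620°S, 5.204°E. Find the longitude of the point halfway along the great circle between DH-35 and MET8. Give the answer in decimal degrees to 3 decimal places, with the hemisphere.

5.402°E

Bx = cos φ₂ cos Δλ = 0.979482,  By = cos φ₂ sin Δλ = -0.006770
φₘ = atan2(sin φ₁ + sin φ₂, √((cos φ₁ + Bx)² + By²)) = -11.59657°
λₘ = λ₁ + atan2(By, cos φ₁ + Bx) = 5.40202°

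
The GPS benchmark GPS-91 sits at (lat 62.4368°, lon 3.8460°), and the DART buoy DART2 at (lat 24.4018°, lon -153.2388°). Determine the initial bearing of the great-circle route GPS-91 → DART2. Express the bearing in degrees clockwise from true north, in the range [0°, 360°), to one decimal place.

Δλ = -157.0848°
y = sin Δλ · cos φ₂ = -0.354586
x = cos φ₁ sin φ₂ − sin φ₁ cos φ₂ cos Δλ = 0.934767
θ = atan2(y, x) = -20.7733° → 339.2267° (mod 360°)

339.2°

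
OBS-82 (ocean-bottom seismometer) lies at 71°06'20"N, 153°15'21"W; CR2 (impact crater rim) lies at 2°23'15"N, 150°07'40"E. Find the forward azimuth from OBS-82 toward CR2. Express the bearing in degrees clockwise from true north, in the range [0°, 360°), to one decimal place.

238.7°

OBS-82: φ = +71.10556°, λ = -153.25583°
CR2: φ = +2.38750°, λ = +150.12778°
Δλ = -56.6164°
y = sin Δλ · cos φ₂ = -0.834280
x = cos φ₁ sin φ₂ − sin φ₁ cos φ₂ cos Δλ = -0.506651
θ = atan2(y, x) = -121.2700° → 238.7300° (mod 360°)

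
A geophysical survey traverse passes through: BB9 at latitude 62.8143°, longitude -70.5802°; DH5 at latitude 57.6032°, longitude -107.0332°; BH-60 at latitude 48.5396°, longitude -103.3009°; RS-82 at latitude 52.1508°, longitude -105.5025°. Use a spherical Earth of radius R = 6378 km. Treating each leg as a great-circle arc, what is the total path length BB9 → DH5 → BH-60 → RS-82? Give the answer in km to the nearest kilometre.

3537 km

BB9→DH5: c = 0.323988 rad, d = 2066.40 km
DH5→BH-60: c = 0.162896 rad, d = 1038.95 km
BH-60→RS-82: c = 0.067621 rad, d = 431.29 km
Total = 2066.40 + 1038.95 + 431.29 = 3536.64 km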